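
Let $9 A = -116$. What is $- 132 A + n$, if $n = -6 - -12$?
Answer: $\frac{5122}{3} \approx 1707.3$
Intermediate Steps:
$A = - \frac{116}{9}$ ($A = \frac{1}{9} \left(-116\right) = - \frac{116}{9} \approx -12.889$)
$n = 6$ ($n = -6 + 12 = 6$)
$- 132 A + n = \left(-132\right) \left(- \frac{116}{9}\right) + 6 = \frac{5104}{3} + 6 = \frac{5122}{3}$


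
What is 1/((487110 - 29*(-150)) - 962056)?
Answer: -1/470596 ≈ -2.1250e-6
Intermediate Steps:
1/((487110 - 29*(-150)) - 962056) = 1/((487110 - 1*(-4350)) - 962056) = 1/((487110 + 4350) - 962056) = 1/(491460 - 962056) = 1/(-470596) = -1/470596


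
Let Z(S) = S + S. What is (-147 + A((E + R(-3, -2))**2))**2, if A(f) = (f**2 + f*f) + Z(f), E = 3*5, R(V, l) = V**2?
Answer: 441636006249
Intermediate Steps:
Z(S) = 2*S
E = 15
A(f) = 2*f + 2*f**2 (A(f) = (f**2 + f*f) + 2*f = (f**2 + f**2) + 2*f = 2*f**2 + 2*f = 2*f + 2*f**2)
(-147 + A((E + R(-3, -2))**2))**2 = (-147 + 2*(15 + (-3)**2)**2*(1 + (15 + (-3)**2)**2))**2 = (-147 + 2*(15 + 9)**2*(1 + (15 + 9)**2))**2 = (-147 + 2*24**2*(1 + 24**2))**2 = (-147 + 2*576*(1 + 576))**2 = (-147 + 2*576*577)**2 = (-147 + 664704)**2 = 664557**2 = 441636006249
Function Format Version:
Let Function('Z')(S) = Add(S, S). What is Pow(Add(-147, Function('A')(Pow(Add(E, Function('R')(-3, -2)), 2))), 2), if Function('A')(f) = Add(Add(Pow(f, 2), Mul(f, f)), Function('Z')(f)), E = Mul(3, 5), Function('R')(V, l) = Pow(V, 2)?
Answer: 441636006249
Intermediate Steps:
Function('Z')(S) = Mul(2, S)
E = 15
Function('A')(f) = Add(Mul(2, f), Mul(2, Pow(f, 2))) (Function('A')(f) = Add(Add(Pow(f, 2), Mul(f, f)), Mul(2, f)) = Add(Add(Pow(f, 2), Pow(f, 2)), Mul(2, f)) = Add(Mul(2, Pow(f, 2)), Mul(2, f)) = Add(Mul(2, f), Mul(2, Pow(f, 2))))
Pow(Add(-147, Function('A')(Pow(Add(E, Function('R')(-3, -2)), 2))), 2) = Pow(Add(-147, Mul(2, Pow(Add(15, Pow(-3, 2)), 2), Add(1, Pow(Add(15, Pow(-3, 2)), 2)))), 2) = Pow(Add(-147, Mul(2, Pow(Add(15, 9), 2), Add(1, Pow(Add(15, 9), 2)))), 2) = Pow(Add(-147, Mul(2, Pow(24, 2), Add(1, Pow(24, 2)))), 2) = Pow(Add(-147, Mul(2, 576, Add(1, 576))), 2) = Pow(Add(-147, Mul(2, 576, 577)), 2) = Pow(Add(-147, 664704), 2) = Pow(664557, 2) = 441636006249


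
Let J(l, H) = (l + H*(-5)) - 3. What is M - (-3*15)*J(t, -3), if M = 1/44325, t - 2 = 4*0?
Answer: 27924751/44325 ≈ 630.00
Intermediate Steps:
t = 2 (t = 2 + 4*0 = 2 + 0 = 2)
M = 1/44325 ≈ 2.2561e-5
J(l, H) = -3 + l - 5*H (J(l, H) = (l - 5*H) - 3 = -3 + l - 5*H)
M - (-3*15)*J(t, -3) = 1/44325 - (-3*15)*(-3 + 2 - 5*(-3)) = 1/44325 - (-45)*(-3 + 2 + 15) = 1/44325 - (-45)*14 = 1/44325 - 1*(-630) = 1/44325 + 630 = 27924751/44325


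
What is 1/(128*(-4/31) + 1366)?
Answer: 31/41834 ≈ 0.00074102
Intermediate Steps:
1/(128*(-4/31) + 1366) = 1/(-512/31 + 1366) = 1/(41834/31) = 31/41834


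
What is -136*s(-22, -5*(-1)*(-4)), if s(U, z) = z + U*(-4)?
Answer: -9248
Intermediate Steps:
s(U, z) = z - 4*U
-136*s(-22, -5*(-1)*(-4)) = -136*(-5*(-1)*(-4) - 4*(-22)) = -136*(5*(-4) + 88) = -136*(-20 + 88) = -136*68 = -9248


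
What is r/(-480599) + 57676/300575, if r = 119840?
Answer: -1185982868/20636577775 ≈ -0.057470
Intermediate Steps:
r/(-480599) + 57676/300575 = 119840/(-480599) + 57676/300575 = 119840*(-1/480599) + 57676*(1/300575) = -17120/68657 + 57676/300575 = -1185982868/20636577775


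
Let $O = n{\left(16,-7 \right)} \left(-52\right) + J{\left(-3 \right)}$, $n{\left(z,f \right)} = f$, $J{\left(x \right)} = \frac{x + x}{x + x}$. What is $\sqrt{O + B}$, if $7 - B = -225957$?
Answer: $\sqrt{226329} \approx 475.74$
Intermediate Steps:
$B = 225964$ ($B = 7 - -225957 = 7 + 225957 = 225964$)
$J{\left(x \right)} = 1$ ($J{\left(x \right)} = \frac{2 x}{2 x} = 2 x \frac{1}{2 x} = 1$)
$O = 365$ ($O = \left(-7\right) \left(-52\right) + 1 = 364 + 1 = 365$)
$\sqrt{O + B} = \sqrt{365 + 225964} = \sqrt{226329}$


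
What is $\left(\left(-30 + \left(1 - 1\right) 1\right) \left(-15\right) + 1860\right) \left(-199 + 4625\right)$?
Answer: $10224060$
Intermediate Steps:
$\left(\left(-30 + \left(1 - 1\right) 1\right) \left(-15\right) + 1860\right) \left(-199 + 4625\right) = \left(\left(-30 + 0 \cdot 1\right) \left(-15\right) + 1860\right) 4426 = \left(\left(-30 + 0\right) \left(-15\right) + 1860\right) 4426 = \left(\left(-30\right) \left(-15\right) + 1860\right) 4426 = \left(450 + 1860\right) 4426 = 2310 \cdot 4426 = 10224060$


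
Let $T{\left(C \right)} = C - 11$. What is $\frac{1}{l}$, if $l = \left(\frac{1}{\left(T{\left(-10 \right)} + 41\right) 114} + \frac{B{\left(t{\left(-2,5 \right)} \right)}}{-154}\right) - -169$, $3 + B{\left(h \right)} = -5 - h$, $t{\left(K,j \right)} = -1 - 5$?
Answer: $\frac{175560}{29671997} \approx 0.0059167$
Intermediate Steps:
$t{\left(K,j \right)} = -6$ ($t{\left(K,j \right)} = -1 - 5 = -6$)
$T{\left(C \right)} = -11 + C$
$B{\left(h \right)} = -8 - h$ ($B{\left(h \right)} = -3 - \left(5 + h\right) = -8 - h$)
$l = \frac{29671997}{175560}$ ($l = \left(\frac{1}{\left(\left(-11 - 10\right) + 41\right) 114} + \frac{-8 - -6}{-154}\right) - -169 = \left(\frac{1}{-21 + 41} \cdot \frac{1}{114} + \left(-8 + 6\right) \left(- \frac{1}{154}\right)\right) + 169 = \left(\frac{1}{20} \cdot \frac{1}{114} - - \frac{1}{77}\right) + 169 = \left(\frac{1}{20} \cdot \frac{1}{114} + \frac{1}{77}\right) + 169 = \left(\frac{1}{2280} + \frac{1}{77}\right) + 169 = \frac{2357}{175560} + 169 = \frac{29671997}{175560} \approx 169.01$)
$\frac{1}{l} = \frac{1}{\frac{29671997}{175560}} = \frac{175560}{29671997}$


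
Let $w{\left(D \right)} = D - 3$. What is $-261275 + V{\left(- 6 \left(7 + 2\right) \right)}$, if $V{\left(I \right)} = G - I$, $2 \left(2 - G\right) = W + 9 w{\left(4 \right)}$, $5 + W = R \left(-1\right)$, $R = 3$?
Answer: $- \frac{522439}{2} \approx -2.6122 \cdot 10^{5}$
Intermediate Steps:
$W = -8$ ($W = -5 + 3 \left(-1\right) = -5 - 3 = -8$)
$w{\left(D \right)} = -3 + D$ ($w{\left(D \right)} = D - 3 = -3 + D$)
$G = \frac{3}{2}$ ($G = 2 - \frac{-8 + 9 \left(-3 + 4\right)}{2} = 2 - \frac{-8 + 9 \cdot 1}{2} = 2 - \frac{-8 + 9}{2} = 2 - \frac{1}{2} = \frac{3}{2} \approx 1.5$)
$V{\left(I \right)} = \frac{3}{2} - I$
$-261275 + V{\left(- 6 \left(7 + 2\right) \right)} = -261275 - \left(- \frac{3}{2} - 6 \left(7 + 2\right)\right) = -261275 - \left(- \frac{3}{2} - 54\right) = -261275 + \left(\frac{3}{2} - -54\right) = -261275 + \left(\frac{3}{2} + 54\right) = -261275 + \frac{111}{2} = - \frac{522439}{2}$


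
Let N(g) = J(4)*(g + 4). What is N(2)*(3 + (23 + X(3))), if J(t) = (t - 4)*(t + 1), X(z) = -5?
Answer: 0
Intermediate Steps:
J(t) = (1 + t)*(-4 + t) (J(t) = (-4 + t)*(1 + t) = (1 + t)*(-4 + t))
N(g) = 0 (N(g) = (-4 + 4² - 3*4)*(g + 4) = (-4 + 16 - 12)*(4 + g) = 0*(4 + g) = 0)
N(2)*(3 + (23 + X(3))) = 0*(3 + (23 - 5)) = 0*(3 + 18) = 0*21 = 0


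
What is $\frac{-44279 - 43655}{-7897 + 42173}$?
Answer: $- \frac{3997}{1558} \approx -2.5655$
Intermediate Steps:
$\frac{-44279 - 43655}{-7897 + 42173} = - \frac{87934}{34276} = \left(-87934\right) \frac{1}{34276} = - \frac{3997}{1558}$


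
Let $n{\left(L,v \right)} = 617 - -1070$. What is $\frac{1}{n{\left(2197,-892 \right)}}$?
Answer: $\frac{1}{1687} \approx 0.00059277$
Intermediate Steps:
$n{\left(L,v \right)} = 1687$ ($n{\left(L,v \right)} = 617 + 1070 = 1687$)
$\frac{1}{n{\left(2197,-892 \right)}} = \frac{1}{1687}$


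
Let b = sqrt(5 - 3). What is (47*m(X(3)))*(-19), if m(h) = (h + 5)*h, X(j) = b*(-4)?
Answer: -28576 + 17860*sqrt(2) ≈ -3318.1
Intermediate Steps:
b = sqrt(2) ≈ 1.4142
X(j) = -4*sqrt(2) (X(j) = sqrt(2)*(-4) = -4*sqrt(2))
m(h) = h*(5 + h) (m(h) = (5 + h)*h = h*(5 + h))
(47*m(X(3)))*(-19) = (47*((-4*sqrt(2))*(5 - 4*sqrt(2))))*(-19) = (47*(-4*sqrt(2)*(5 - 4*sqrt(2))))*(-19) = -188*sqrt(2)*(5 - 4*sqrt(2))*(-19) = 3572*sqrt(2)*(5 - 4*sqrt(2))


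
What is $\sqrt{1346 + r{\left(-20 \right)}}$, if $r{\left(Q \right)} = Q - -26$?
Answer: $26 \sqrt{2} \approx 36.77$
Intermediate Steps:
$r{\left(Q \right)} = 26 + Q$ ($r{\left(Q \right)} = Q + 26 = 26 + Q$)
$\sqrt{1346 + r{\left(-20 \right)}} = \sqrt{1346 + \left(26 - 20\right)} = \sqrt{1346 + 6} = \sqrt{1352} = 26 \sqrt{2}$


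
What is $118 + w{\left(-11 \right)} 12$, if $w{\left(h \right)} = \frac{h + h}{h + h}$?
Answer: $130$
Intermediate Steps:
$w{\left(h \right)} = 1$ ($w{\left(h \right)} = \frac{2 h}{2 h} = 2 h \frac{1}{2 h} = 1$)
$118 + w{\left(-11 \right)} 12 = 118 + 1 \cdot 12 = 118 + 12 = 130$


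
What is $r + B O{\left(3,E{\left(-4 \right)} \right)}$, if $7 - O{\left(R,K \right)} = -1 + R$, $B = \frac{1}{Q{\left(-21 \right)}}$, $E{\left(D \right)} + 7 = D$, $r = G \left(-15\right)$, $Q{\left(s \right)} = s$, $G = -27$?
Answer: $\frac{8500}{21} \approx 404.76$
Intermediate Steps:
$r = 405$ ($r = \left(-27\right) \left(-15\right) = 405$)
$E{\left(D \right)} = -7 + D$
$B = - \frac{1}{21}$ ($B = \frac{1}{-21} = - \frac{1}{21} \approx -0.047619$)
$O{\left(R,K \right)} = 8 - R$ ($O{\left(R,K \right)} = 7 - \left(-1 + R\right) = 8 - R$)
$r + B O{\left(3,E{\left(-4 \right)} \right)} = 405 - \frac{8 - 3}{21} = 405 - \frac{5}{21} = \frac{8500}{21}$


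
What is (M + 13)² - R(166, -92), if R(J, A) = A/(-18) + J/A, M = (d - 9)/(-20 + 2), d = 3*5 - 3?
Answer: 44543/276 ≈ 161.39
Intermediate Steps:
d = 12 (d = 15 - 3 = 12)
M = -⅙ (M = (12 - 9)/(-20 + 2) = 3/(-18) = 3*(-1/18) = -⅙ ≈ -0.16667)
R(J, A) = -A/18 + J/A (R(J, A) = A*(-1/18) + J/A = -A/18 + J/A)
(M + 13)² - R(166, -92) = (-⅙ + 13)² - (-1/18*(-92) + 166/(-92)) = (77/6)² - (46/9 + 166*(-1/92)) = 5929/36 - (46/9 - 83/46) = 5929/36 - 1*1369/414 = 5929/36 - 1369/414 = 44543/276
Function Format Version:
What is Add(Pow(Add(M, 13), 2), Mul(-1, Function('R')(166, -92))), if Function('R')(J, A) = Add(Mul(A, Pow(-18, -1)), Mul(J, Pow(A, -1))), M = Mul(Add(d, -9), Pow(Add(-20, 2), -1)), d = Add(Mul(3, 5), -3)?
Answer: Rational(44543, 276) ≈ 161.39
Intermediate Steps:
d = 12 (d = Add(15, -3) = 12)
M = Rational(-1, 6) (M = Mul(Add(12, -9), Pow(Add(-20, 2), -1)) = Mul(3, Pow(-18, -1)) = Mul(3, Rational(-1, 18)) = Rational(-1, 6) ≈ -0.16667)
Function('R')(J, A) = Add(Mul(Rational(-1, 18), A), Mul(J, Pow(A, -1))) (Function('R')(J, A) = Add(Mul(A, Rational(-1, 18)), Mul(J, Pow(A, -1))) = Add(Mul(Rational(-1, 18), A), Mul(J, Pow(A, -1))))
Add(Pow(Add(M, 13), 2), Mul(-1, Function('R')(166, -92))) = Add(Pow(Add(Rational(-1, 6), 13), 2), Mul(-1, Add(Mul(Rational(-1, 18), -92), Mul(166, Pow(-92, -1))))) = Add(Pow(Rational(77, 6), 2), Mul(-1, Add(Rational(46, 9), Mul(166, Rational(-1, 92))))) = Add(Rational(5929, 36), Mul(-1, Add(Rational(46, 9), Rational(-83, 46)))) = Add(Rational(5929, 36), Mul(-1, Rational(1369, 414))) = Add(Rational(5929, 36), Rational(-1369, 414)) = Rational(44543, 276)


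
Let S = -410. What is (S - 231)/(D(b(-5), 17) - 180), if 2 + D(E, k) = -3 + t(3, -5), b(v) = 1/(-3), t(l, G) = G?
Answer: 641/190 ≈ 3.3737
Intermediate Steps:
b(v) = -⅓
D(E, k) = -10 (D(E, k) = -2 + (-3 - 5) = -2 - 8 = -10)
(S - 231)/(D(b(-5), 17) - 180) = (-410 - 231)/(-10 - 180) = -641/(-190) = -641*(-1/190) = 641/190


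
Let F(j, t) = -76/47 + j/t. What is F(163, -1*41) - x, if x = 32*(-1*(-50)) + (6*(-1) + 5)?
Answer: -3092050/1927 ≈ -1604.6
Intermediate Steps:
F(j, t) = -76/47 + j/t (F(j, t) = -76*1/47 + j/t = -76/47 + j/t)
x = 1599 (x = 32*50 + (-6 + 5) = 1600 - 1 = 1599)
F(163, -1*41) - x = (-76/47 + 163/((-1*41))) - 1*1599 = (-76/47 + 163/(-41)) - 1599 = (-76/47 + 163*(-1/41)) - 1599 = (-76/47 - 163/41) - 1599 = -10777/1927 - 1599 = -3092050/1927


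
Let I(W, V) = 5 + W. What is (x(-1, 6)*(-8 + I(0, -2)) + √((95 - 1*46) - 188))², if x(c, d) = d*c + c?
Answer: (21 + I*√139)² ≈ 302.0 + 495.17*I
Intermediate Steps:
x(c, d) = c + c*d (x(c, d) = c*d + c = c + c*d)
(x(-1, 6)*(-8 + I(0, -2)) + √((95 - 1*46) - 188))² = ((-(1 + 6))*(-8 + (5 + 0)) + √((95 - 1*46) - 188))² = ((-1*7)*(-8 + 5) + √((95 - 46) - 188))² = (-7*(-3) + √(49 - 188))² = (21 + √(-139))² = (21 + I*√139)²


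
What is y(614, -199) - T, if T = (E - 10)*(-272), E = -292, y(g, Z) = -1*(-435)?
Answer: -81709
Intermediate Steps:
y(g, Z) = 435
T = 82144 (T = (-292 - 10)*(-272) = -302*(-272) = 82144)
y(614, -199) - T = 435 - 1*82144 = 435 - 82144 = -81709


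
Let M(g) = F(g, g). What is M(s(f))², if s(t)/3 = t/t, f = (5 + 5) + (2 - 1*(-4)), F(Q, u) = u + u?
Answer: 36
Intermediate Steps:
F(Q, u) = 2*u
f = 16 (f = 10 + (2 + 4) = 10 + 6 = 16)
s(t) = 3 (s(t) = 3*(t/t) = 3*1 = 3)
M(g) = 2*g
M(s(f))² = (2*3)² = 6² = 36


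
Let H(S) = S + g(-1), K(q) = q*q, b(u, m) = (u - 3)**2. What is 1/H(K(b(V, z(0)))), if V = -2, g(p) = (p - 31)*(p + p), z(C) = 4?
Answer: 1/689 ≈ 0.0014514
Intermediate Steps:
g(p) = 2*p*(-31 + p) (g(p) = (-31 + p)*(2*p) = 2*p*(-31 + p))
b(u, m) = (-3 + u)**2
K(q) = q**2
H(S) = 64 + S (H(S) = S + 2*(-1)*(-31 - 1) = S + 2*(-1)*(-32) = S + 64 = 64 + S)
1/H(K(b(V, z(0)))) = 1/(64 + ((-3 - 2)**2)**2) = 1/(64 + ((-5)**2)**2) = 1/(64 + 25**2) = 1/(64 + 625) = 1/689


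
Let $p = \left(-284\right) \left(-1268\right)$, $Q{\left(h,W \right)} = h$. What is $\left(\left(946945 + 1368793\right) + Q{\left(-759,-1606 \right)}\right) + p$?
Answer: $2675091$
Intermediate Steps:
$p = 360112$
$\left(\left(946945 + 1368793\right) + Q{\left(-759,-1606 \right)}\right) + p = \left(\left(946945 + 1368793\right) - 759\right) + 360112 = \left(2315738 - 759\right) + 360112 = 2314979 + 360112 = 2675091$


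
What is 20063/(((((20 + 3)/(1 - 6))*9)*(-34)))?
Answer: 100315/7038 ≈ 14.253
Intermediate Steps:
20063/(((((20 + 3)/(1 - 6))*9)*(-34))) = 20063/((((23/(-5))*9)*(-34))) = 20063/((((23*(-⅕))*9)*(-34))) = 20063/((-23/5*9*(-34))) = 20063/((-207/5*(-34))) = 20063/(7038/5) = 20063*(5/7038) = 100315/7038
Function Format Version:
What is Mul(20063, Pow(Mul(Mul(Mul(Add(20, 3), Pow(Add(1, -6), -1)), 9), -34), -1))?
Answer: Rational(100315, 7038) ≈ 14.253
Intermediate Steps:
Mul(20063, Pow(Mul(Mul(Mul(Add(20, 3), Pow(Add(1, -6), -1)), 9), -34), -1)) = Mul(20063, Pow(Mul(Mul(Mul(23, Pow(-5, -1)), 9), -34), -1)) = Mul(20063, Pow(Mul(Mul(Mul(23, Rational(-1, 5)), 9), -34), -1)) = Mul(20063, Pow(Mul(Mul(Rational(-23, 5), 9), -34), -1)) = Mul(20063, Pow(Mul(Rational(-207, 5), -34), -1)) = Mul(20063, Pow(Rational(7038, 5), -1)) = Mul(20063, Rational(5, 7038)) = Rational(100315, 7038)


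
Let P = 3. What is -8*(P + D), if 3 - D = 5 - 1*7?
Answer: -64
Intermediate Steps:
D = 5 (D = 3 - (5 - 1*7) = 3 - (5 - 7) = 3 - 1*(-2) = 3 + 2 = 5)
-8*(P + D) = -8*(3 + 5) = -8*8 = -64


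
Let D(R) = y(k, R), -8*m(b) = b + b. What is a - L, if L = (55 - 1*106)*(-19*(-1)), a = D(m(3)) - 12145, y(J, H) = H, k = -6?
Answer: -44707/4 ≈ -11177.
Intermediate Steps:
m(b) = -b/4 (m(b) = -(b + b)/8 = -b/4)
D(R) = R
a = -48583/4 (a = -1/4*3 - 12145 = -3/4 - 12145 = -48583/4 ≈ -12146.)
L = -969 (L = (55 - 106)*19 = -51*19 = -969)
a - L = -48583/4 - 1*(-969) = -48583/4 + 969 = -44707/4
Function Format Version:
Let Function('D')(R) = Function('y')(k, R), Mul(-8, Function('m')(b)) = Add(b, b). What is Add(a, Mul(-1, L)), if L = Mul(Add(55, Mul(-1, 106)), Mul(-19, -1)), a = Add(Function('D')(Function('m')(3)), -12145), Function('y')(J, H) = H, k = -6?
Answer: Rational(-44707, 4) ≈ -11177.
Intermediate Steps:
Function('m')(b) = Mul(Rational(-1, 4), b) (Function('m')(b) = Mul(Rational(-1, 8), Add(b, b)) = Mul(Rational(-1, 8), Mul(2, b)) = Mul(Rational(-1, 4), b))
Function('D')(R) = R
a = Rational(-48583, 4) (a = Add(Mul(Rational(-1, 4), 3), -12145) = Add(Rational(-3, 4), -12145) = Rational(-48583, 4) ≈ -12146.)
L = -969 (L = Mul(Add(55, -106), 19) = Mul(-51, 19) = -969)
Add(a, Mul(-1, L)) = Add(Rational(-48583, 4), Mul(-1, -969)) = Add(Rational(-48583, 4), 969) = Rational(-44707, 4)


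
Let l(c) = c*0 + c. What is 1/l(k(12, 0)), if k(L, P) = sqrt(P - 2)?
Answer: -I*sqrt(2)/2 ≈ -0.70711*I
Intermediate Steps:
k(L, P) = sqrt(-2 + P)
l(c) = c (l(c) = 0 + c = c)
1/l(k(12, 0)) = 1/(sqrt(-2 + 0)) = 1/(sqrt(-2)) = 1/(I*sqrt(2)) = -I*sqrt(2)/2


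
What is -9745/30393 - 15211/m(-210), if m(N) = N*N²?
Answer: -1425176779/4467771000 ≈ -0.31899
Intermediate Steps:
m(N) = N³
-9745/30393 - 15211/m(-210) = -9745/30393 - 15211/((-210)³) = -9745*1/30393 - 15211/(-9261000) = -9745/30393 - 15211*(-1/9261000) = -9745/30393 + 2173/1323000 = -1425176779/4467771000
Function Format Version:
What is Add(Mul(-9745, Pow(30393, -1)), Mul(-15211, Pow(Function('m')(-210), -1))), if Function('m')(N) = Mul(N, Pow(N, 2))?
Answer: Rational(-1425176779, 4467771000) ≈ -0.31899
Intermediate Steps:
Function('m')(N) = Pow(N, 3)
Add(Mul(-9745, Pow(30393, -1)), Mul(-15211, Pow(Function('m')(-210), -1))) = Add(Mul(-9745, Pow(30393, -1)), Mul(-15211, Pow(Pow(-210, 3), -1))) = Add(Mul(-9745, Rational(1, 30393)), Mul(-15211, Pow(-9261000, -1))) = Add(Rational(-9745, 30393), Mul(-15211, Rational(-1, 9261000))) = Add(Rational(-9745, 30393), Rational(2173, 1323000)) = Rational(-1425176779, 4467771000)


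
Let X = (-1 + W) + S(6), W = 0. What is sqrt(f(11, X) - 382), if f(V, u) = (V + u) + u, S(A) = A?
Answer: 19*I ≈ 19.0*I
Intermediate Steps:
X = 5 (X = (-1 + 0) + 6 = -1 + 6 = 5)
f(V, u) = V + 2*u
sqrt(f(11, X) - 382) = sqrt((11 + 2*5) - 382) = sqrt((11 + 10) - 382) = sqrt(21 - 382) = sqrt(-361) = 19*I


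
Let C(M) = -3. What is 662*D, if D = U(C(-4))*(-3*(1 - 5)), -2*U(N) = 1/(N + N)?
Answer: 662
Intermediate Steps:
U(N) = -1/(4*N) (U(N) = -1/(2*(N + N)) = -1/(2*N)/2 = -1/(4*N))
D = 1 (D = (-1/4/(-3))*(-3*(1 - 5)) = (-1/4*(-1/3))*(-3*(-4)) = (1/12)*12 = 1)
662*D = 662*1 = 662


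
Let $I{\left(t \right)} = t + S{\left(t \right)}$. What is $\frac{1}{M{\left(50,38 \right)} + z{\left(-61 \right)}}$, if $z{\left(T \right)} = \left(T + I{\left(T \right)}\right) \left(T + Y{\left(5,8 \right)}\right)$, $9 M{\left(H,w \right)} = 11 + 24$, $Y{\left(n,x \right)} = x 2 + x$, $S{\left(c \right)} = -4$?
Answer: $\frac{9}{41993} \approx 0.00021432$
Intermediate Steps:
$Y{\left(n,x \right)} = 3 x$ ($Y{\left(n,x \right)} = 2 x + x = 3 x$)
$M{\left(H,w \right)} = \frac{35}{9}$ ($M{\left(H,w \right)} = \frac{11 + 24}{9} = \frac{1}{9} \cdot 35 = \frac{35}{9}$)
$I{\left(t \right)} = -4 + t$ ($I{\left(t \right)} = t - 4 = -4 + t$)
$z{\left(T \right)} = \left(-4 + 2 T\right) \left(24 + T\right)$ ($z{\left(T \right)} = \left(T + \left(-4 + T\right)\right) \left(T + 3 \cdot 8\right) = \left(-4 + 2 T\right) \left(T + 24\right) = \left(-4 + 2 T\right) \left(24 + T\right)$)
$\frac{1}{M{\left(50,38 \right)} + z{\left(-61 \right)}} = \frac{1}{\frac{35}{9} + \left(-96 + 2 \left(-61\right)^{2} + 44 \left(-61\right)\right)} = \frac{1}{\frac{35}{9} - -4662} = \frac{1}{\frac{35}{9} + 4662} = \frac{1}{\frac{41993}{9}} = \frac{9}{41993}$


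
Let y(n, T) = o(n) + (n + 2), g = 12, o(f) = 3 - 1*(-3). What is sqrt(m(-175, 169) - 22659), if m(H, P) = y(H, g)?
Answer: I*sqrt(22826) ≈ 151.08*I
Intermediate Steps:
o(f) = 6 (o(f) = 3 + 3 = 6)
y(n, T) = 8 + n (y(n, T) = 6 + (n + 2) = 6 + (2 + n) = 8 + n)
m(H, P) = 8 + H
sqrt(m(-175, 169) - 22659) = sqrt((8 - 175) - 22659) = sqrt(-167 - 22659) = sqrt(-22826) = I*sqrt(22826)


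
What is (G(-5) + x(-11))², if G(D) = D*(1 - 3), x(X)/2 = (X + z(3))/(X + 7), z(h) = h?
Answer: 196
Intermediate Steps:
x(X) = 2*(3 + X)/(7 + X) (x(X) = 2*((X + 3)/(X + 7)) = 2*((3 + X)/(7 + X)) = 2*(3 + X)/(7 + X))
G(D) = -2*D (G(D) = D*(-2) = -2*D)
(G(-5) + x(-11))² = (-2*(-5) + 2*(3 - 11)/(7 - 11))² = (10 + 2*(-8)/(-4))² = (10 + 2*(-¼)*(-8))² = (10 + 4)² = 14² = 196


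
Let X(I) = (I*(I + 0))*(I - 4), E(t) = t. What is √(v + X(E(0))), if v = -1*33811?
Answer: I*√33811 ≈ 183.88*I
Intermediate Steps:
X(I) = I²*(-4 + I) (X(I) = (I*I)*(-4 + I) = I²*(-4 + I))
v = -33811
√(v + X(E(0))) = √(-33811 + 0²*(-4 + 0)) = √(-33811 + 0*(-4)) = √(-33811 + 0) = √(-33811) = I*√33811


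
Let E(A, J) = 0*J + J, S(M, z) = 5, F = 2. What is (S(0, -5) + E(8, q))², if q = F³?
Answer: 169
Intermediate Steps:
q = 8 (q = 2³ = 8)
E(A, J) = J (E(A, J) = 0 + J = J)
(S(0, -5) + E(8, q))² = (5 + 8)² = 13² = 169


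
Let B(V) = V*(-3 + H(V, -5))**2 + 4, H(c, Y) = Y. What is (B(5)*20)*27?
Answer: 174960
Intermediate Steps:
B(V) = 4 + 64*V (B(V) = V*(-3 - 5)**2 + 4 = V*(-8)**2 + 4 = V*64 + 4 = 64*V + 4 = 4 + 64*V)
(B(5)*20)*27 = ((4 + 64*5)*20)*27 = ((4 + 320)*20)*27 = (324*20)*27 = 6480*27 = 174960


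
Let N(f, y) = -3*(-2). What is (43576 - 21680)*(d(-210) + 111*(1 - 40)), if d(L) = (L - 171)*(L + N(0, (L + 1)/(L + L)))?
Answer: 1607056920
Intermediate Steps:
N(f, y) = 6
d(L) = (-171 + L)*(6 + L) (d(L) = (L - 171)*(L + 6) = (-171 + L)*(6 + L))
(43576 - 21680)*(d(-210) + 111*(1 - 40)) = (43576 - 21680)*((-1026 + (-210)² - 165*(-210)) + 111*(1 - 40)) = 21896*((-1026 + 44100 + 34650) + 111*(-39)) = 21896*(77724 - 4329) = 21896*73395 = 1607056920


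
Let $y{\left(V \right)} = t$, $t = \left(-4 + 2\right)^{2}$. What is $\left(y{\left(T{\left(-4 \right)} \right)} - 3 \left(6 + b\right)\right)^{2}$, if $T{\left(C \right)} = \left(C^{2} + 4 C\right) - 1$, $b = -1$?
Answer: $121$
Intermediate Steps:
$t = 4$ ($t = \left(-2\right)^{2} = 4$)
$T{\left(C \right)} = -1 + C^{2} + 4 C$
$y{\left(V \right)} = 4$
$\left(y{\left(T{\left(-4 \right)} \right)} - 3 \left(6 + b\right)\right)^{2} = \left(4 - 3 \left(6 - 1\right)\right)^{2} = \left(4 - 15\right)^{2} = \left(-11\right)^{2} = 121$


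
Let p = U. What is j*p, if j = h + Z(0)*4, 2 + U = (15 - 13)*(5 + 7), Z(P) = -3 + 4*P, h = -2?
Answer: -308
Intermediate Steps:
U = 22 (U = -2 + (15 - 13)*(5 + 7) = -2 + 2*12 = -2 + 24 = 22)
p = 22
j = -14 (j = -2 + (-3 + 4*0)*4 = -2 + (-3 + 0)*4 = -2 - 3*4 = -2 - 12 = -14)
j*p = -14*22 = -308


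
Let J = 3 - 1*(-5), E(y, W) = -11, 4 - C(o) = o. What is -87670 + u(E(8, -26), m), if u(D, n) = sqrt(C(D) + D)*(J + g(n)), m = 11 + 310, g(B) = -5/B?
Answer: -28136944/321 ≈ -87654.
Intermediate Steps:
C(o) = 4 - o
J = 8 (J = 3 + 5 = 8)
m = 321
u(D, n) = 16 - 10/n (u(D, n) = sqrt((4 - D) + D)*(8 - 5/n) = sqrt(4)*(8 - 5/n) = 2*(8 - 5/n) = 16 - 10/n)
-87670 + u(E(8, -26), m) = -87670 + (16 - 10/321) = -87670 + 5126/321 = -28136944/321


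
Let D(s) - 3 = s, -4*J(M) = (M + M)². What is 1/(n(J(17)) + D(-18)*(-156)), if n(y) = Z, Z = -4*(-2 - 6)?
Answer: 1/2372 ≈ 0.00042159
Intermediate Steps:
J(M) = -M² (J(M) = -(M + M)²/4 = -4*M²/4 = -M²)
Z = 32 (Z = -4*(-8) = 32)
D(s) = 3 + s
n(y) = 32
1/(n(J(17)) + D(-18)*(-156)) = 1/(32 + (3 - 18)*(-156)) = 1/(32 - 15*(-156)) = 1/(32 + 2340) = 1/2372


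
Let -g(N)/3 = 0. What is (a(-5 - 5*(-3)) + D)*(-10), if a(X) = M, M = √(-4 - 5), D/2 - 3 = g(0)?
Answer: -60 - 30*I ≈ -60.0 - 30.0*I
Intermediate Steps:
g(N) = 0 (g(N) = -3*0 = 0)
D = 6 (D = 6 + 2*0 = 6 + 0 = 6)
M = 3*I (M = √(-9) = 3*I ≈ 3.0*I)
a(X) = 3*I
(a(-5 - 5*(-3)) + D)*(-10) = (3*I + 6)*(-10) = (6 + 3*I)*(-10) = -60 - 30*I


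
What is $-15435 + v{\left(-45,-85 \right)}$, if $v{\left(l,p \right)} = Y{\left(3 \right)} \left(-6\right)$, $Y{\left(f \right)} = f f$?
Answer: $-15489$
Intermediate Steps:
$Y{\left(f \right)} = f^{2}$
$v{\left(l,p \right)} = -54$ ($v{\left(l,p \right)} = 3^{2} \left(-6\right) = 9 \left(-6\right) = -54$)
$-15435 + v{\left(-45,-85 \right)} = -15435 - 54 = -15489$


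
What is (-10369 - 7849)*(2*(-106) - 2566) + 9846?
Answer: 50619450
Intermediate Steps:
(-10369 - 7849)*(2*(-106) - 2566) + 9846 = -18218*(-212 - 2566) + 9846 = -18218*(-2778) + 9846 = 50609604 + 9846 = 50619450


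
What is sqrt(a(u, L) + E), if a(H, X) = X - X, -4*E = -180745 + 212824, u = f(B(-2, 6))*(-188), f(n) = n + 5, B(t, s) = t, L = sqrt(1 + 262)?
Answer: 17*I*sqrt(111)/2 ≈ 89.553*I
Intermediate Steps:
L = sqrt(263) ≈ 16.217
f(n) = 5 + n
u = -564 (u = (5 - 2)*(-188) = 3*(-188) = -564)
E = -32079/4 (E = -(-180745 + 212824)/4 = -1/4*32079 = -32079/4 ≈ -8019.8)
a(H, X) = 0
sqrt(a(u, L) + E) = sqrt(0 - 32079/4) = sqrt(-32079/4) = 17*I*sqrt(111)/2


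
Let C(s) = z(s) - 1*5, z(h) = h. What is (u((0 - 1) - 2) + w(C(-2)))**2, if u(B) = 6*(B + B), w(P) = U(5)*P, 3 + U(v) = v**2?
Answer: 36100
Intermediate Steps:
U(v) = -3 + v**2
C(s) = -5 + s (C(s) = s - 1*5 = s - 5 = -5 + s)
w(P) = 22*P (w(P) = (-3 + 5**2)*P = (-3 + 25)*P = 22*P)
u(B) = 12*B (u(B) = 6*(2*B) = 12*B)
(u((0 - 1) - 2) + w(C(-2)))**2 = (12*((0 - 1) - 2) + 22*(-5 - 2))**2 = (12*(-1 - 2) + 22*(-7))**2 = (12*(-3) - 154)**2 = (-36 - 154)**2 = (-190)**2 = 36100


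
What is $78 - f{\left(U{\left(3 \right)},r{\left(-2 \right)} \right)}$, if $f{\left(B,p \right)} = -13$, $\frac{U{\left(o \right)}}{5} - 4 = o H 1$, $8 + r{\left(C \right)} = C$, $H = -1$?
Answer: $91$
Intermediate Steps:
$r{\left(C \right)} = -8 + C$
$U{\left(o \right)} = 20 - 5 o$ ($U{\left(o \right)} = 20 + 5 o \left(-1\right) 1 = 20 + 5 - o 1 = 20 + 5 \left(- o\right) = 20 - 5 o$)
$78 - f{\left(U{\left(3 \right)},r{\left(-2 \right)} \right)} = 78 - -13 = 78 + 13 = 91$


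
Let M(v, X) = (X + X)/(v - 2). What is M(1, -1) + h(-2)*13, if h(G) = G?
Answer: -24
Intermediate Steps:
M(v, X) = 2*X/(-2 + v) (M(v, X) = (2*X)/(-2 + v) = 2*X/(-2 + v))
M(1, -1) + h(-2)*13 = 2*(-1)/(-2 + 1) - 2*13 = 2*(-1)/(-1) - 26 = 2*(-1)*(-1) - 26 = 2 - 26 = -24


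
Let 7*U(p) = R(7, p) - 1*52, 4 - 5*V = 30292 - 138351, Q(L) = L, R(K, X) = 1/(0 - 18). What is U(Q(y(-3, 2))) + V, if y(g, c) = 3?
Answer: 13611253/630 ≈ 21605.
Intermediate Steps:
R(K, X) = -1/18 (R(K, X) = 1/(-18) = -1/18)
V = 108063/5 (V = ⅘ - (30292 - 138351)/5 = ⅘ - ⅕*(-108059) = ⅘ + 108059/5 = 108063/5 ≈ 21613.)
U(p) = -937/126 (U(p) = (-1/18 - 1*52)/7 = (-1/18 - 52)/7 = (⅐)*(-937/18) = -937/126)
U(Q(y(-3, 2))) + V = -937/126 + 108063/5 = 13611253/630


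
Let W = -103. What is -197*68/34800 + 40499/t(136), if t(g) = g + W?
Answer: 117410261/95700 ≈ 1226.9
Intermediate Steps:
t(g) = -103 + g (t(g) = g - 103 = -103 + g)
-197*68/34800 + 40499/t(136) = -197*68/34800 + 40499/(-103 + 136) = -13396*1/34800 + 40499/33 = -3349/8700 + 40499*(1/33) = -3349/8700 + 40499/33 = 117410261/95700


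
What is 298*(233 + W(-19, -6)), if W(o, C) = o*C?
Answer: 103406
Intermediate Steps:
W(o, C) = C*o
298*(233 + W(-19, -6)) = 298*(233 - 6*(-19)) = 298*(233 + 114) = 298*347 = 103406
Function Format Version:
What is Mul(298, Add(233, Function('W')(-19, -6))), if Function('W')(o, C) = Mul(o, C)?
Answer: 103406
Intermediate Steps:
Function('W')(o, C) = Mul(C, o)
Mul(298, Add(233, Function('W')(-19, -6))) = Mul(298, Add(233, Mul(-6, -19))) = Mul(298, Add(233, 114)) = Mul(298, 347) = 103406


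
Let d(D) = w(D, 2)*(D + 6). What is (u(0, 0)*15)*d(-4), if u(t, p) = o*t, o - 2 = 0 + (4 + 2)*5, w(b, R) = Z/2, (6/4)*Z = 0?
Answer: 0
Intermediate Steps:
Z = 0 (Z = (⅔)*0 = 0)
w(b, R) = 0 (w(b, R) = 0/2 = 0*(½) = 0)
o = 32 (o = 2 + (0 + (4 + 2)*5) = 2 + (0 + 6*5) = 2 + (0 + 30) = 2 + 30 = 32)
d(D) = 0 (d(D) = 0*(D + 6) = 0*(6 + D) = 0)
u(t, p) = 32*t
(u(0, 0)*15)*d(-4) = ((32*0)*15)*0 = (0*15)*0 = 0*0 = 0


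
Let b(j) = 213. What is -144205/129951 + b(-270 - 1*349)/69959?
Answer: -10060758032/9091242009 ≈ -1.1066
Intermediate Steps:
-144205/129951 + b(-270 - 1*349)/69959 = -144205/129951 + 213/69959 = -10060758032/9091242009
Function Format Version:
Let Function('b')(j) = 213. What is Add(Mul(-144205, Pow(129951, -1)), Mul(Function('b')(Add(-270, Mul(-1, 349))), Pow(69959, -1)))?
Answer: Rational(-10060758032, 9091242009) ≈ -1.1066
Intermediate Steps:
Add(Mul(-144205, Pow(129951, -1)), Mul(Function('b')(Add(-270, Mul(-1, 349))), Pow(69959, -1))) = Add(Mul(-144205, Pow(129951, -1)), Mul(213, Pow(69959, -1))) = Add(Mul(-144205, Rational(1, 129951)), Mul(213, Rational(1, 69959))) = Add(Rational(-144205, 129951), Rational(213, 69959)) = Rational(-10060758032, 9091242009)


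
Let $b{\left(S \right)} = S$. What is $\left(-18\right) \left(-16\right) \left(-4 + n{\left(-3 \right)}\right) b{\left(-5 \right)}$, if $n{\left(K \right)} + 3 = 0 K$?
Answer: $10080$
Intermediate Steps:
$n{\left(K \right)} = -3$ ($n{\left(K \right)} = -3 + 0 K = -3 + 0 = -3$)
$\left(-18\right) \left(-16\right) \left(-4 + n{\left(-3 \right)}\right) b{\left(-5 \right)} = \left(-18\right) \left(-16\right) \left(-4 - 3\right) \left(-5\right) = 288 \left(\left(-7\right) \left(-5\right)\right) = 288 \cdot 35 = 10080$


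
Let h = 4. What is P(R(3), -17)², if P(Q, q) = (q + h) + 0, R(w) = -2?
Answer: 169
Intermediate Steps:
P(Q, q) = 4 + q (P(Q, q) = (q + 4) + 0 = (4 + q) + 0 = 4 + q)
P(R(3), -17)² = (4 - 17)² = (-13)² = 169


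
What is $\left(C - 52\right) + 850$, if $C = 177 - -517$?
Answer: $1492$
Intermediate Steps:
$C = 694$ ($C = 177 + 517 = 694$)
$\left(C - 52\right) + 850 = \left(694 - 52\right) + 850 = 642 + 850 = 1492$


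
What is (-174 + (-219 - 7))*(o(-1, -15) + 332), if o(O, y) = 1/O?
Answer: -132400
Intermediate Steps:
(-174 + (-219 - 7))*(o(-1, -15) + 332) = (-174 + (-219 - 7))*(1/(-1) + 332) = (-174 - 226)*(-1 + 332) = -400*331 = -132400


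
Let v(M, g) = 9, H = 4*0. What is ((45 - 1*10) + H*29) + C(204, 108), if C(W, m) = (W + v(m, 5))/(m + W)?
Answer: 3711/104 ≈ 35.683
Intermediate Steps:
H = 0
C(W, m) = (9 + W)/(W + m) (C(W, m) = (W + 9)/(m + W) = (9 + W)/(W + m))
((45 - 1*10) + H*29) + C(204, 108) = ((45 - 1*10) + 0*29) + (9 + 204)/(204 + 108) = ((45 - 10) + 0) + 213/312 = (35 + 0) + (1/312)*213 = 35 + 71/104 = 3711/104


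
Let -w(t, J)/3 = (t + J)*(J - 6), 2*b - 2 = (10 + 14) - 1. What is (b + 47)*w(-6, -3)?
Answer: -28917/2 ≈ -14459.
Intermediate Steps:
b = 25/2 (b = 1 + ((10 + 14) - 1)/2 = 1 + (24 - 1)/2 = 1 + (½)*23 = 1 + 23/2 = 25/2 ≈ 12.500)
w(t, J) = -3*(-6 + J)*(J + t) (w(t, J) = -3*(t + J)*(J - 6) = -3*(J + t)*(-6 + J) = -3*(-6 + J)*(J + t))
(b + 47)*w(-6, -3) = (25/2 + 47)*(-3*(-3)² + 18*(-3) + 18*(-6) - 3*(-3)*(-6)) = 119*(-3*9 - 54 - 108 - 54)/2 = 119*(-27 - 54 - 108 - 54)/2 = (119/2)*(-243) = -28917/2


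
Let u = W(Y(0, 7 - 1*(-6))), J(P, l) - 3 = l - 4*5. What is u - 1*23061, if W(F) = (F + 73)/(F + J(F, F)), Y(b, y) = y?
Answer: -207463/9 ≈ -23051.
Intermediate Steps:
J(P, l) = -17 + l (J(P, l) = 3 + (l - 4*5) = 3 + (l - 20) = 3 + (-20 + l) = -17 + l)
W(F) = (73 + F)/(-17 + 2*F) (W(F) = (F + 73)/(F + (-17 + F)) = (73 + F)/(-17 + 2*F))
u = 86/9 (u = (73 + (7 - 1*(-6)))/(-17 + 2*(7 - 1*(-6))) = (73 + (7 + 6))/(-17 + 2*(7 + 6)) = (73 + 13)/(-17 + 2*13) = 86/(-17 + 26) = 86/9 ≈ 9.5556)
u - 1*23061 = 86/9 - 1*23061 = 86/9 - 23061 = -207463/9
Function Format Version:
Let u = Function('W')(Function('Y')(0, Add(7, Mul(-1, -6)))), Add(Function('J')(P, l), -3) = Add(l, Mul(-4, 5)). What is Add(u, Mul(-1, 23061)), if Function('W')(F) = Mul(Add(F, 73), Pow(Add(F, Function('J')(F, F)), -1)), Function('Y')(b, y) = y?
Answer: Rational(-207463, 9) ≈ -23051.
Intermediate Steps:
Function('J')(P, l) = Add(-17, l) (Function('J')(P, l) = Add(3, Add(l, Mul(-4, 5))) = Add(3, Add(l, -20)) = Add(3, Add(-20, l)) = Add(-17, l))
Function('W')(F) = Mul(Pow(Add(-17, Mul(2, F)), -1), Add(73, F)) (Function('W')(F) = Mul(Add(F, 73), Pow(Add(F, Add(-17, F)), -1)) = Mul(Add(73, F), Pow(Add(-17, Mul(2, F)), -1)) = Mul(Pow(Add(-17, Mul(2, F)), -1), Add(73, F)))
u = Rational(86, 9) (u = Mul(Pow(Add(-17, Mul(2, Add(7, Mul(-1, -6)))), -1), Add(73, Add(7, Mul(-1, -6)))) = Mul(Pow(Add(-17, Mul(2, Add(7, 6))), -1), Add(73, Add(7, 6))) = Mul(Pow(Add(-17, Mul(2, 13)), -1), Add(73, 13)) = Mul(Pow(Add(-17, 26), -1), 86) = Mul(Pow(9, -1), 86) = Mul(Rational(1, 9), 86) = Rational(86, 9) ≈ 9.5556)
Add(u, Mul(-1, 23061)) = Add(Rational(86, 9), Mul(-1, 23061)) = Add(Rational(86, 9), -23061) = Rational(-207463, 9)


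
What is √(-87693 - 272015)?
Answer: 2*I*√89927 ≈ 599.76*I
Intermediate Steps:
√(-87693 - 272015) = √(-359708) = 2*I*√89927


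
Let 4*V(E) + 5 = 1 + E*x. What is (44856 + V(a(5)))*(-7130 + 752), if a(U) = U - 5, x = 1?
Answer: -286085190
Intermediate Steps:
a(U) = -5 + U
V(E) = -1 + E/4 (V(E) = -5/4 + (1 + E*1)/4 = -5/4 + (1 + E)/4 = -5/4 + (¼ + E/4) = -1 + E/4)
(44856 + V(a(5)))*(-7130 + 752) = (44856 + (-1 + (-5 + 5)/4))*(-7130 + 752) = (44856 + (-1 + (¼)*0))*(-6378) = (44856 + (-1 + 0))*(-6378) = (44856 - 1)*(-6378) = 44855*(-6378) = -286085190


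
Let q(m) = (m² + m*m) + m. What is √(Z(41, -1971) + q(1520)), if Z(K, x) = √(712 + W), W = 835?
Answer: √(4622320 + √1547) ≈ 2150.0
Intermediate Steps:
Z(K, x) = √1547 (Z(K, x) = √(712 + 835) = √1547)
q(m) = m + 2*m² (q(m) = (m² + m²) + m = 2*m² + m = m + 2*m²)
√(Z(41, -1971) + q(1520)) = √(√1547 + 1520*(1 + 2*1520)) = √(√1547 + 1520*(1 + 3040)) = √(√1547 + 1520*3041) = √(√1547 + 4622320) = √(4622320 + √1547)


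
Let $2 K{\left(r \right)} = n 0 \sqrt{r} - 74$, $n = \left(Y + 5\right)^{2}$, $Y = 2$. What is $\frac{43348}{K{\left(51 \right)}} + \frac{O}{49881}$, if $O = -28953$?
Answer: $- \frac{721104283}{615199} \approx -1172.1$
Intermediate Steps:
$n = 49$ ($n = \left(2 + 5\right)^{2} = 7^{2} = 49$)
$K{\left(r \right)} = -37$ ($K{\left(r \right)} = \frac{49 \cdot 0 \sqrt{r} - 74}{2} = \frac{49 \cdot 0 - 74}{2} = \frac{0 - 74}{2} = \frac{1}{2} \left(-74\right) = -37$)
$\frac{43348}{K{\left(51 \right)}} + \frac{O}{49881} = \frac{43348}{-37} - \frac{28953}{49881} = 43348 \left(- \frac{1}{37}\right) - \frac{9651}{16627} = - \frac{43348}{37} - \frac{9651}{16627} = - \frac{721104283}{615199}$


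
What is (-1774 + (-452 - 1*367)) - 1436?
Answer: -4029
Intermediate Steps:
(-1774 + (-452 - 1*367)) - 1436 = (-1774 + (-452 - 367)) - 1436 = (-1774 - 819) - 1436 = -2593 - 1436 = -4029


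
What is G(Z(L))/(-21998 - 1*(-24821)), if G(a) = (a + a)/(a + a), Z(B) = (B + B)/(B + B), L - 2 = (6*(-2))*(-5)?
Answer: 1/2823 ≈ 0.00035423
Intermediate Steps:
L = 62 (L = 2 + (6*(-2))*(-5) = 2 - 12*(-5) = 2 + 60 = 62)
Z(B) = 1 (Z(B) = (2*B)/((2*B)) = (2*B)*(1/(2*B)) = 1)
G(a) = 1 (G(a) = (2*a)/((2*a)) = (2*a)*(1/(2*a)) = 1)
G(Z(L))/(-21998 - 1*(-24821)) = 1/(-21998 - 1*(-24821)) = 1/(-21998 + 24821) = 1/2823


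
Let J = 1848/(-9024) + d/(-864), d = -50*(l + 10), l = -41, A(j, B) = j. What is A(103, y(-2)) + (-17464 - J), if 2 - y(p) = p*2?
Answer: -352457161/20304 ≈ -17359.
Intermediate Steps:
y(p) = 2 - 2*p (y(p) = 2 - p*2 = 2 - 2*p)
d = 1550 (d = -50*(-41 + 10) = -50*(-31) = 1550)
J = -40583/20304 (J = 1848/(-9024) + 1550/(-864) = 1848*(-1/9024) + 1550*(-1/864) = -77/376 - 775/432 = -40583/20304 ≈ -1.9988)
A(103, y(-2)) + (-17464 - J) = 103 + (-17464 - 1*(-40583/20304)) = 103 + (-17464 + 40583/20304) = 103 - 354548473/20304 = -352457161/20304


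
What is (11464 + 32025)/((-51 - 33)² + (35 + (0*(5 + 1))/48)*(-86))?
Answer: 43489/4046 ≈ 10.749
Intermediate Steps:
(11464 + 32025)/((-51 - 33)² + (35 + (0*(5 + 1))/48)*(-86)) = 43489/((-84)² + (35 + (0*6)*(1/48))*(-86)) = 43489/(7056 + (35 + 0*(1/48))*(-86)) = 43489/(7056 + (35 + 0)*(-86)) = 43489/(7056 + 35*(-86)) = 43489/(7056 - 3010) = 43489/4046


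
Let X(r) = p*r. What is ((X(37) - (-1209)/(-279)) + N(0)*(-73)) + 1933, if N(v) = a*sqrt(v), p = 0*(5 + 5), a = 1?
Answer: 5786/3 ≈ 1928.7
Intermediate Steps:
p = 0 (p = 0*10 = 0)
N(v) = sqrt(v) (N(v) = 1*sqrt(v) = sqrt(v))
X(r) = 0 (X(r) = 0*r = 0)
((X(37) - (-1209)/(-279)) + N(0)*(-73)) + 1933 = ((0 - (-1209)/(-279)) + sqrt(0)*(-73)) + 1933 = ((0 - (-1209)*(-1)/279) + 0*(-73)) + 1933 = ((0 - 1*13/3) + 0) + 1933 = ((0 - 13/3) + 0) + 1933 = (-13/3 + 0) + 1933 = -13/3 + 1933 = 5786/3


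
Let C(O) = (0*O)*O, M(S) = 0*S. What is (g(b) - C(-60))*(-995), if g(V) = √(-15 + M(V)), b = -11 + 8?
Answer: -995*I*√15 ≈ -3853.6*I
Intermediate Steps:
b = -3
M(S) = 0
C(O) = 0 (C(O) = 0*O = 0)
g(V) = I*√15 (g(V) = √(-15 + 0) = √(-15) = I*√15)
(g(b) - C(-60))*(-995) = (I*√15 - 1*0)*(-995) = (I*√15 + 0)*(-995) = (I*√15)*(-995) = -995*I*√15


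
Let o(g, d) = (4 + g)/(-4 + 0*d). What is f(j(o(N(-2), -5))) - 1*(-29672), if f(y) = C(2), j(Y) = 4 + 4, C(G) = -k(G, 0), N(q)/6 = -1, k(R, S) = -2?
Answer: 29674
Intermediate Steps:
N(q) = -6 (N(q) = 6*(-1) = -6)
o(g, d) = -1 - g/4 (o(g, d) = (4 + g)/(-4 + 0) = (4 + g)/(-4) = (4 + g)*(-1/4) = -1 - g/4)
C(G) = 2 (C(G) = -1*(-2) = 2)
j(Y) = 8
f(y) = 2
f(j(o(N(-2), -5))) - 1*(-29672) = 2 - 1*(-29672) = 2 + 29672 = 29674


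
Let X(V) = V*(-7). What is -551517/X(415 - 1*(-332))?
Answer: 183839/1743 ≈ 105.47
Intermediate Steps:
X(V) = -7*V
-551517/X(415 - 1*(-332)) = -551517*(-1/(7*(415 - 1*(-332)))) = -551517*(-1/(7*(415 + 332))) = -551517/((-7*747)) = -551517/(-5229) = -551517*(-1/5229) = 183839/1743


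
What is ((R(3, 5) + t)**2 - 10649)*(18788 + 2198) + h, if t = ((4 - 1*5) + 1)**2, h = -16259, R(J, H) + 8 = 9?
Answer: -223475187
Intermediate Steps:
R(J, H) = 1 (R(J, H) = -8 + 9 = 1)
t = 0 (t = ((4 - 5) + 1)**2 = (-1 + 1)**2 = 0**2 = 0)
((R(3, 5) + t)**2 - 10649)*(18788 + 2198) + h = ((1 + 0)**2 - 10649)*(18788 + 2198) - 16259 = (1**2 - 10649)*20986 - 16259 = (1 - 10649)*20986 - 16259 = -10648*20986 - 16259 = -223458928 - 16259 = -223475187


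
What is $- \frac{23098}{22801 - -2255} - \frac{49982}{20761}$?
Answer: $- \frac{865943285}{260093808} \approx -3.3293$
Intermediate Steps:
$- \frac{23098}{22801 - -2255} - \frac{49982}{20761} = - \frac{23098}{22801 + 2255} - \frac{49982}{20761} = - \frac{23098}{25056} - \frac{49982}{20761} = \left(-23098\right) \frac{1}{25056} - \frac{49982}{20761} = - \frac{11549}{12528} - \frac{49982}{20761} = - \frac{865943285}{260093808}$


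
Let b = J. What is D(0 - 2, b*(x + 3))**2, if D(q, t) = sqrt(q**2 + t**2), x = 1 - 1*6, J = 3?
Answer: 40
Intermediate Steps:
b = 3
x = -5 (x = 1 - 6 = -5)
D(0 - 2, b*(x + 3))**2 = (sqrt((0 - 2)**2 + (3*(-5 + 3))**2))**2 = (sqrt((-2)**2 + (3*(-2))**2))**2 = (sqrt(4 + (-6)**2))**2 = (sqrt(4 + 36))**2 = (sqrt(40))**2 = (2*sqrt(10))**2 = 40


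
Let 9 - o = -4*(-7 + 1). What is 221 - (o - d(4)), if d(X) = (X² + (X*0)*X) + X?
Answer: 256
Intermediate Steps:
d(X) = X + X² (d(X) = (X² + 0*X) + X = (X² + 0) + X = X² + X = X + X²)
o = -15 (o = 9 - (-4)*(-7 + 1) = 9 - (-4)*(-6) = 9 - 1*24 = 9 - 24 = -15)
221 - (o - d(4)) = 221 - (-15 - 4*(1 + 4)) = 221 - (-15 - 4*5) = 221 - (-15 - 1*20) = 221 - (-15 - 20) = 221 - 1*(-35) = 221 + 35 = 256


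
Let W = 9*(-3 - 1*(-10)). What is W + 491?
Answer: 554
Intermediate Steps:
W = 63 (W = 9*(-3 + 10) = 9*7 = 63)
W + 491 = 63 + 491 = 554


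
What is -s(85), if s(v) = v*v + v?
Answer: -7310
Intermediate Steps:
s(v) = v + v**2 (s(v) = v**2 + v = v + v**2)
-s(85) = -85*(1 + 85) = -85*86 = -1*7310 = -7310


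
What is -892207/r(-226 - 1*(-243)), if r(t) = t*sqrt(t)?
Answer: -892207*sqrt(17)/289 ≈ -12729.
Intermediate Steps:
r(t) = t**(3/2)
-892207/r(-226 - 1*(-243)) = -892207/(-226 - 1*(-243))**(3/2) = -892207/(-226 + 243)**(3/2) = -892207*sqrt(17)/289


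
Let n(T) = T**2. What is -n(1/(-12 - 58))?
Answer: -1/4900 ≈ -0.00020408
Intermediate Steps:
-n(1/(-12 - 58)) = -(1/(-12 - 58))**2 = -(1/(-70))**2 = -(-1/70)**2 = -1*1/4900 = -1/4900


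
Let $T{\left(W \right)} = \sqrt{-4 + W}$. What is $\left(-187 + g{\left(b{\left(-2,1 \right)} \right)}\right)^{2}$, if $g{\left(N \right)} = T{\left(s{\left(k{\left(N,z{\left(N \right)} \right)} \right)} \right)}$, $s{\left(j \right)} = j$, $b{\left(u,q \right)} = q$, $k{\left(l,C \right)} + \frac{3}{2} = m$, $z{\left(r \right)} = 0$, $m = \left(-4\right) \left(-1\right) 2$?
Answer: $\frac{\left(374 - \sqrt{10}\right)^{2}}{4} \approx 34380.0$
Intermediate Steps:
$m = 8$ ($m = 4 \cdot 2 = 8$)
$k{\left(l,C \right)} = \frac{13}{2}$ ($k{\left(l,C \right)} = - \frac{3}{2} + 8 = \frac{13}{2}$)
$g{\left(N \right)} = \frac{\sqrt{10}}{2}$ ($g{\left(N \right)} = \sqrt{-4 + \frac{13}{2}} = \sqrt{\frac{5}{2}} = \frac{\sqrt{10}}{2}$)
$\left(-187 + g{\left(b{\left(-2,1 \right)} \right)}\right)^{2} = \left(-187 + \frac{\sqrt{10}}{2}\right)^{2}$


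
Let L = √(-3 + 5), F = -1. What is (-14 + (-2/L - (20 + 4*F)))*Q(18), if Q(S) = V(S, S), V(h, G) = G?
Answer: -540 - 18*√2 ≈ -565.46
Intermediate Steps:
Q(S) = S
L = √2 ≈ 1.4142
(-14 + (-2/L - (20 + 4*F)))*Q(18) = (-14 + (-2*√2/2 - 4/(1/(5 - 1))))*18 = (-14 + (-√2 - 4/(1/4)))*18 = (-14 + (-√2 - 4/¼))*18 = (-14 + (-√2 - 4*4))*18 = (-14 + (-√2 - 16))*18 = (-14 + (-16 - √2))*18 = (-30 - √2)*18 = -540 - 18*√2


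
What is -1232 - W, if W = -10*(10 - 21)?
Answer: -1342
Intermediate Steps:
W = 110 (W = -10*(-11) = 110)
-1232 - W = -1232 - 1*110 = -1232 - 110 = -1342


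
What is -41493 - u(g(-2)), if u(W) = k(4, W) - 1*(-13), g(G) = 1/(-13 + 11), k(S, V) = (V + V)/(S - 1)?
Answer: -124517/3 ≈ -41506.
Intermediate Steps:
k(S, V) = 2*V/(-1 + S) (k(S, V) = (2*V)/(-1 + S) = 2*V/(-1 + S))
g(G) = -1/2 (g(G) = 1/(-2) = -1/2)
u(W) = 13 + 2*W/3 (u(W) = 2*W/(-1 + 4) - 1*(-13) = 2*W/3 + 13 = 13 + 2*W/3)
-41493 - u(g(-2)) = -41493 - (13 + (2/3)*(-1/2)) = -41493 - (13 - 1/3) = -41493 - 1*38/3 = -41493 - 38/3 = -124517/3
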